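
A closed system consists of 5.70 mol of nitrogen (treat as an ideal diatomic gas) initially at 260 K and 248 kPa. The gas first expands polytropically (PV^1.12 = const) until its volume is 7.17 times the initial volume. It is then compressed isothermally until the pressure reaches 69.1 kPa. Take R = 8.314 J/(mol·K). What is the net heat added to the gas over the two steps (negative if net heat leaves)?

V₁ = nRT₁/P₁ = 5.70×8.314×260/248 = 49.7 L.
Step 1 — Polytropic n=1.12: T₂ = T₁(V₁/V₂)^(n−1) = 260×(0.139)^0.12 = 205 K; P₂ = P₁(V₁/V₂)^n = 27.3 kPa.
W = (P₁V₁−P₂V₂)/(n−1) = (248×49.7−27.3×356)/0.12 = 21600 J.
ΔU = nCvΔT = 5.70×20.8×(205−260) = -6480 J.
Q = ΔU + W = 15100 J.
State after step 1: P = 27.3 kPa, V = 356 L, T = 205 K.
Step 2 — Isothermal: T stays 205 K; PV = const ⇒ V₂ = 141 L, P₂ = 69.1 kPa.
ΔU = 0 (ideal gas, T constant).
W = nRT ln(V₂/V₁) = 5.70×8.314×205×ln(0.395) = -9030 J.
Q = ΔU + W = -9030 J.
Net over both steps: W = 12600 J, Q = 6100 J, ΔU = -6480 J.

6100 J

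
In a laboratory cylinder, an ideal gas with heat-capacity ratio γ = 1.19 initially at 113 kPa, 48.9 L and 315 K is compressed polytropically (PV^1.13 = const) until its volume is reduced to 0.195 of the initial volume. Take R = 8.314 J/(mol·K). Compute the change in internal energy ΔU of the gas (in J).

6890 J

n = P₁V₁/(RT₁) = 113×48.9/(8.314×315) = 2.11 mol.
Polytropic n=1.13: T₂ = T₁(V₁/V₂)^(n−1) = 315×(5.13)^0.13 = 390 K; P₂ = P₁(V₁/V₂)^n = 717 kPa.
For an ideal gas ΔU = nCvΔT with Cv = R/(γ−1) = 43.8 J/(mol·K).
ΔU = 2.11×43.8×(390−315) = 6890 J.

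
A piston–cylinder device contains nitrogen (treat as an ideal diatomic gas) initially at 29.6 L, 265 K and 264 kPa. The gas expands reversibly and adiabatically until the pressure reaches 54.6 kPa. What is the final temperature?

169 K

Adiabatic: T₂/T₁ = (P₂/P₁)^((γ−1)/γ) ⇒ T₂ = 265×(0.207)^0.286 = 169 K; V₂ = 91.2 L.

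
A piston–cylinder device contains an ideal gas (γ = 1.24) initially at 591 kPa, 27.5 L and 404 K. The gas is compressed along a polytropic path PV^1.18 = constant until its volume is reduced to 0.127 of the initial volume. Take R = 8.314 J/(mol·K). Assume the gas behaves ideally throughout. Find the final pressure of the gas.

6750 kPa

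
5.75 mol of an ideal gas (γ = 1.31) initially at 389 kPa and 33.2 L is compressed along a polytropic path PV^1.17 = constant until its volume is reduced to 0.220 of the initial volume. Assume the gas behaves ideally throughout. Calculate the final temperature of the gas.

349 K

T₁ = P₁V₁/(nR) = 389×33.2/(5.75×8.314) = 270 K.
Polytropic n=1.17: T₂ = T₁(V₁/V₂)^(n−1) = 270×(4.55)^0.17 = 349 K; P₂ = P₁(V₁/V₂)^n = 2290 kPa.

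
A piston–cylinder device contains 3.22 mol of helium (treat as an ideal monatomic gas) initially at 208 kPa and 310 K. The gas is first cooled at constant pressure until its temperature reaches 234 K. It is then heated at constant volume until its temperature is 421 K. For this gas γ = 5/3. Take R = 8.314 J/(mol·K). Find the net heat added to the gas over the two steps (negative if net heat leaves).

2420 J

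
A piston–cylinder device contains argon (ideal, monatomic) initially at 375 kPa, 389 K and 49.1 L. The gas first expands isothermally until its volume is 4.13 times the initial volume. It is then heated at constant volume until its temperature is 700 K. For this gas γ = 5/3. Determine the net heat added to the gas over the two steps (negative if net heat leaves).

48200 J

n = P₁V₁/(RT₁) = 375×49.1/(8.314×389) = 5.69 mol.
Step 1 — Isothermal: T stays 389 K; PV = const ⇒ V₂ = 203 L, P₂ = 90.8 kPa.
ΔU = 0 (ideal gas, T constant).
W = nRT ln(V₂/V₁) = 5.69×8.314×389×ln(4.13) = 26100 J.
Q = ΔU + W = 26100 J.
State after step 1: P = 90.8 kPa, V = 203 L, T = 389 K.
Step 2 — Isochoric: V stays 203 L; P/T = const ⇒ T₂ = 700 K, P₂ = 163 kPa.
W = 0 (no volume change).
ΔU = nCvΔT = 5.69×12.5×(700−389) = 22100 J.
Q = ΔU = 22100 J.
Net over both steps: W = 26100 J, Q = 48200 J, ΔU = 22100 J.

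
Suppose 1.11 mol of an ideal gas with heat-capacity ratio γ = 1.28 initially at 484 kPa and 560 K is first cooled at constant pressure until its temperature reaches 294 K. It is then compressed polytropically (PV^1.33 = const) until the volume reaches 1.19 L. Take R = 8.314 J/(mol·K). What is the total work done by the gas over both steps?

V₁ = nRT₁/P₁ = 1.11×8.314×560/484 = 10.7 L.
Step 1 — Isobaric: P stays 484 kPa; V/T = const ⇒ T₂ = 294 K, V₂ = 5.61 L.
W = PΔV = 484×(5.61−10.7) kPa·L = -2450 J.
ΔU = nCvΔT = 1.11×29.7×(294−560) = -8770 J.
Q = ΔU + W = nCpΔT = -11200 J.
State after step 1: P = 484 kPa, V = 5.61 L, T = 294 K.
Step 2 — Polytropic n=1.33: T₂ = T₁(V₁/V₂)^(n−1) = 294×(4.71)^0.33 = 490 K; P₂ = P₁(V₁/V₂)^n = 3800 kPa.
W = (P₁V₁−P₂V₂)/(n−1) = (484×5.61−3800×1.19)/0.33 = -5490 J.
ΔU = nCvΔT = 1.11×29.7×(490−294) = 6470 J.
Q = ΔU + W = 980 J.
Net over both steps: W = -7940 J, Q = -10200 J, ΔU = -2300 J.

-7940 J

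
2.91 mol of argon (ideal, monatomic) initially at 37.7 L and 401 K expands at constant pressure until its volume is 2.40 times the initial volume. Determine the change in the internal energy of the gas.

20400 J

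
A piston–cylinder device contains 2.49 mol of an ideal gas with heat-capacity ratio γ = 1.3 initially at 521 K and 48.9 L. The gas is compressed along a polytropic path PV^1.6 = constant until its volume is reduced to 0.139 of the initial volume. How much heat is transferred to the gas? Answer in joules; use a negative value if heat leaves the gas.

P₁ = nRT₁/V₁ = 2.49×8.314×521/48.9 = 221 kPa.
Polytropic n=1.6: T₂ = T₁(V₁/V₂)^(n−1) = 521×(7.19)^0.60 = 1700 K; P₂ = P₁(V₁/V₂)^n = 5180 kPa.
W = (P₁V₁−P₂V₂)/(n−1) = (221×48.9−5180×6.80)/0.60 = -40800 J.
ΔU = nCvΔT = 2.49×27.7×(1700−521) = 81500 J.
Q = ΔU + W = 40800 J.

40800 J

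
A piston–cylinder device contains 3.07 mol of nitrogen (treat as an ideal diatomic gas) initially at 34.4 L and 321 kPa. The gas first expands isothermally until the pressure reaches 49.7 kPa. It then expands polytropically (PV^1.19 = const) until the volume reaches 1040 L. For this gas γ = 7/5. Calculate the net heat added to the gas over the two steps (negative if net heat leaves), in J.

28400 J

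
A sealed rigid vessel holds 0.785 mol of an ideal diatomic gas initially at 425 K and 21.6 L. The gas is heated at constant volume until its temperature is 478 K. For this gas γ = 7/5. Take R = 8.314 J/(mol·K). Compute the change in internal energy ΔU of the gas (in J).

865 J

P₁ = nRT₁/V₁ = 0.785×8.314×425/21.6 = 128 kPa.
Isochoric: V stays 21.6 L; P/T = const ⇒ T₂ = 478 K, P₂ = 144 kPa.
For an ideal gas ΔU = nCvΔT with Cv = (5/2)R = 20.8 J/(mol·K).
ΔU = 0.785×20.8×(478−425) = 865 J.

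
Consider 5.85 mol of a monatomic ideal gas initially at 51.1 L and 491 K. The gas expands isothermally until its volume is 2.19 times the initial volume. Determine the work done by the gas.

18700 J

P₁ = nRT₁/V₁ = 5.85×8.314×491/51.1 = 467 kPa.
Isothermal: T stays 491 K; PV = const ⇒ V₂ = 112 L, P₂ = 213 kPa.
W = nRT ln(V₂/V₁) = 5.85×8.314×491×ln(2.19) = 18700 J.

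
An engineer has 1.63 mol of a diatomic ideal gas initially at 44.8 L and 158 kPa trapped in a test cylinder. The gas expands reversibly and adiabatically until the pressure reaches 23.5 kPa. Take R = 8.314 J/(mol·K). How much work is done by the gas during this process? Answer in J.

T₁ = P₁V₁/(nR) = 158×44.8/(1.63×8.314) = 522 K.
Adiabatic: T₂/T₁ = (P₂/P₁)^((γ−1)/γ) ⇒ T₂ = 522×(0.149)^0.286 = 303 K; V₂ = 175 L.
ΔU = nCvΔT = 1.63×20.8×(303−522) = -7430 J.
Q = 0 for an adiabatic process, so W = −ΔU = 7430 J.

7430 J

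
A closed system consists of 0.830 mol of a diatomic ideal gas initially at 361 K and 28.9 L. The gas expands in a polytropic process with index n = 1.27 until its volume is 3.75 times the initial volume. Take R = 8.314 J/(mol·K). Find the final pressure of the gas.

16.1 kPa

P₁ = nRT₁/V₁ = 0.830×8.314×361/28.9 = 86.2 kPa.
Polytropic n=1.27: T₂ = T₁(V₁/V₂)^(n−1) = 361×(0.267)^0.27 = 253 K; P₂ = P₁(V₁/V₂)^n = 16.1 kPa.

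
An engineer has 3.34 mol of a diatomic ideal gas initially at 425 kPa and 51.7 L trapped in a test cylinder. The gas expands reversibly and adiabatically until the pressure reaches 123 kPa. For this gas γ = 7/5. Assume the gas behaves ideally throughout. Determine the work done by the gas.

T₁ = P₁V₁/(nR) = 425×51.7/(3.34×8.314) = 791 K.
Adiabatic: T₂/T₁ = (P₂/P₁)^((γ−1)/γ) ⇒ T₂ = 791×(0.289)^0.286 = 555 K; V₂ = 125 L.
ΔU = nCvΔT = 3.34×20.8×(555−791) = -16400 J.
Q = 0 for an adiabatic process, so W = −ΔU = 16400 J.

16400 J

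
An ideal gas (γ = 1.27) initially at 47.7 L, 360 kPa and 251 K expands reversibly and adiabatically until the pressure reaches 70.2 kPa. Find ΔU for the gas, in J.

n = P₁V₁/(RT₁) = 360×47.7/(8.314×251) = 8.23 mol.
Adiabatic: T₂/T₁ = (P₂/P₁)^((γ−1)/γ) ⇒ T₂ = 251×(0.195)^0.213 = 177 K; V₂ = 173 L.
For an ideal gas ΔU = nCvΔT with Cv = R/(γ−1) = 30.8 J/(mol·K).
ΔU = 8.23×30.8×(177−251) = -18700 J.

-18700 J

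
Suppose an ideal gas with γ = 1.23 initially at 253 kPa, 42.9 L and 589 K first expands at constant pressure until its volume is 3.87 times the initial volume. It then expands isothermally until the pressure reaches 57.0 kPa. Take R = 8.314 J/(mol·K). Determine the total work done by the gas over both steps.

93800 J

n = P₁V₁/(RT₁) = 253×42.9/(8.314×589) = 2.22 mol.
Step 1 — Isobaric: P stays 253 kPa; V/T = const ⇒ T₂ = 2280 K, V₂ = 166 L.
W = PΔV = 253×(166−42.9) kPa·L = 31200 J.
ΔU = nCvΔT = 2.22×36.1×(2280−589) = 135000 J.
Q = ΔU + W = nCpΔT = 167000 J.
State after step 1: P = 253 kPa, V = 166 L, T = 2280 K.
Step 2 — Isothermal: T stays 2280 K; PV = const ⇒ V₂ = 737 L, P₂ = 57.0 kPa.
ΔU = 0 (ideal gas, T constant).
W = nRT ln(V₂/V₁) = 2.22×8.314×2280×ln(4.44) = 62600 J.
Q = ΔU + W = 62600 J.
Net over both steps: W = 93800 J, Q = 229000 J, ΔU = 135000 J.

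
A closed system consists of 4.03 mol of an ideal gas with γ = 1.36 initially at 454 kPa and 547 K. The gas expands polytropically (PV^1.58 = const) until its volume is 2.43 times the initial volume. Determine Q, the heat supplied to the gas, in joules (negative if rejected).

V₁ = nRT₁/P₁ = 4.03×8.314×547/454 = 40.4 L.
Polytropic n=1.58: T₂ = T₁(V₁/V₂)^(n−1) = 547×(0.412)^0.58 = 327 K; P₂ = P₁(V₁/V₂)^n = 112 kPa.
W = (P₁V₁−P₂V₂)/(n−1) = (454×40.4−112×98.1)/0.58 = 12700 J.
ΔU = nCvΔT = 4.03×23.1×(327−547) = -20500 J.
Q = ΔU + W = -7770 J.

-7770 J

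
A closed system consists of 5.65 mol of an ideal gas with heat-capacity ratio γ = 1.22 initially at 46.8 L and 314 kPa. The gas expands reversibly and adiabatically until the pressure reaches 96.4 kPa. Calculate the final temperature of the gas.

253 K

T₁ = P₁V₁/(nR) = 314×46.8/(5.65×8.314) = 313 K.
Adiabatic: T₂/T₁ = (P₂/P₁)^((γ−1)/γ) ⇒ T₂ = 313×(0.307)^0.180 = 253 K; V₂ = 123 L.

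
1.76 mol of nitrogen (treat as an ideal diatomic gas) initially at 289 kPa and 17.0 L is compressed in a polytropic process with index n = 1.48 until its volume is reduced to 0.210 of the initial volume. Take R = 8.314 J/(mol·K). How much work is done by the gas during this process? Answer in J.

T₁ = P₁V₁/(nR) = 289×17.0/(1.76×8.314) = 336 K.
Polytropic n=1.48: T₂ = T₁(V₁/V₂)^(n−1) = 336×(4.76)^0.48 = 710 K; P₂ = P₁(V₁/V₂)^n = 2910 kPa.
W = (P₁V₁−P₂V₂)/(n−1) = (289×17.0−2910×3.57)/0.48 = -11400 J.

-11400 J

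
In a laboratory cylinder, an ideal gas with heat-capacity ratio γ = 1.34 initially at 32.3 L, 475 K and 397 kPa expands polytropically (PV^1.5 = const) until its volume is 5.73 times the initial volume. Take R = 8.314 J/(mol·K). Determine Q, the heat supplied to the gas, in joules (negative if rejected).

-7030 J

n = P₁V₁/(RT₁) = 397×32.3/(8.314×475) = 3.25 mol.
Polytropic n=1.5: T₂ = T₁(V₁/V₂)^(n−1) = 475×(0.175)^0.50 = 198 K; P₂ = P₁(V₁/V₂)^n = 28.9 kPa.
W = (P₁V₁−P₂V₂)/(n−1) = (397×32.3−28.9×185)/0.50 = 14900 J.
ΔU = nCvΔT = 3.25×24.5×(198−475) = -22000 J.
Q = ΔU + W = -7030 J.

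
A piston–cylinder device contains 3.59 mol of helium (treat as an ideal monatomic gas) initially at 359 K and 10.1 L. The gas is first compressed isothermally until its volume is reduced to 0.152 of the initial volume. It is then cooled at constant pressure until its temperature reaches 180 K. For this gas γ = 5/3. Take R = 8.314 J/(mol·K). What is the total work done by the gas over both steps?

-25500 J

P₁ = nRT₁/V₁ = 3.59×8.314×359/10.1 = 1060 kPa.
Step 1 — Isothermal: T stays 359 K; PV = const ⇒ V₂ = 1.54 L, P₂ = 6980 kPa.
ΔU = 0 (ideal gas, T constant).
W = nRT ln(V₂/V₁) = 3.59×8.314×359×ln(0.152) = -20200 J.
Q = ΔU + W = -20200 J.
State after step 1: P = 6980 kPa, V = 1.54 L, T = 359 K.
Step 2 — Isobaric: P stays 6980 kPa; V/T = const ⇒ T₂ = 180 K, V₂ = 0.770 L.
W = PΔV = 6980×(0.770−1.54) kPa·L = -5340 J.
ΔU = nCvΔT = 3.59×12.5×(180−359) = -8010 J.
Q = ΔU + W = nCpΔT = -13400 J.
Net over both steps: W = -25500 J, Q = -33500 J, ΔU = -8010 J.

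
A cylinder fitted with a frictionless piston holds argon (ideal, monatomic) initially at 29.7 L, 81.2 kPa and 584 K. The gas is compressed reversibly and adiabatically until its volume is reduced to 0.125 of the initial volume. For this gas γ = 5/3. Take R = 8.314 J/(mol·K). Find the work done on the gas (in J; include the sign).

n = P₁V₁/(RT₁) = 81.2×29.7/(8.314×584) = 0.497 mol.
Adiabatic: TV^(γ−1) = const ⇒ T₂ = 584×(8.00)^0.667 = 2340 K; PV^γ = const ⇒ P₂ = 2600 kPa.
ΔU = nCvΔT = 0.497×12.5×(2340−584) = 10900 J.
Q = 0 for an adiabatic process, so W = −ΔU = -10900 J.
Work done on the gas = −W_by = 10900 J.

10900 J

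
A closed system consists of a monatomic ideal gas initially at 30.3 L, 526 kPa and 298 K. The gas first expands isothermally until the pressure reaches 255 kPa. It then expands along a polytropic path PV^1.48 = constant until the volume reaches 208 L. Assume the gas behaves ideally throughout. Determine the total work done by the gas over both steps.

26100 J

n = P₁V₁/(RT₁) = 526×30.3/(8.314×298) = 6.43 mol.
Step 1 — Isothermal: T stays 298 K; PV = const ⇒ V₂ = 62.5 L, P₂ = 255 kPa.
ΔU = 0 (ideal gas, T constant).
W = nRT ln(V₂/V₁) = 6.43×8.314×298×ln(2.06) = 11500 J.
Q = ΔU + W = 11500 J.
State after step 1: P = 255 kPa, V = 62.5 L, T = 298 K.
Step 2 — Polytropic n=1.48: T₂ = T₁(V₁/V₂)^(n−1) = 298×(0.300)^0.48 = 167 K; P₂ = P₁(V₁/V₂)^n = 43.0 kPa.
W = (P₁V₁−P₂V₂)/(n−1) = (255×62.5−43.0×208)/0.48 = 14600 J.
ΔU = nCvΔT = 6.43×12.5×(167−298) = -10500 J.
Q = ΔU + W = 4080 J.
Net over both steps: W = 26100 J, Q = 15600 J, ΔU = -10500 J.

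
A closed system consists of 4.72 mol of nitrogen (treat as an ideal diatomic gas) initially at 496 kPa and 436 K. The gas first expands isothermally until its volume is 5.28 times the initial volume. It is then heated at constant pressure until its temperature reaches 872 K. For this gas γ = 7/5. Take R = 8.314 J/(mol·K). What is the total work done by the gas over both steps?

45600 J

V₁ = nRT₁/P₁ = 4.72×8.314×436/496 = 34.5 L.
Step 1 — Isothermal: T stays 436 K; PV = const ⇒ V₂ = 182 L, P₂ = 93.9 kPa.
ΔU = 0 (ideal gas, T constant).
W = nRT ln(V₂/V₁) = 4.72×8.314×436×ln(5.28) = 28500 J.
Q = ΔU + W = 28500 J.
State after step 1: P = 93.9 kPa, V = 182 L, T = 436 K.
Step 2 — Isobaric: P stays 93.9 kPa; V/T = const ⇒ T₂ = 872 K, V₂ = 364 L.
W = PΔV = 93.9×(364−182) kPa·L = 17100 J.
ΔU = nCvΔT = 4.72×20.8×(872−436) = 42800 J.
Q = ΔU + W = nCpΔT = 59900 J.
Net over both steps: W = 45600 J, Q = 88400 J, ΔU = 42800 J.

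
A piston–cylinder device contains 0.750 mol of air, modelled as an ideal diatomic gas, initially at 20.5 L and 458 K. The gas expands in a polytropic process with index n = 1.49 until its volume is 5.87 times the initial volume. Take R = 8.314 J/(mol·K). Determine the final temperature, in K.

192 K

P₁ = nRT₁/V₁ = 0.750×8.314×458/20.5 = 139 kPa.
Polytropic n=1.49: T₂ = T₁(V₁/V₂)^(n−1) = 458×(0.170)^0.49 = 192 K; P₂ = P₁(V₁/V₂)^n = 9.97 kPa.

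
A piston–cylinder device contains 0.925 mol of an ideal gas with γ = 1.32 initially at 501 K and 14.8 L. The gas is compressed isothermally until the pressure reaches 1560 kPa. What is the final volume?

P₁ = nRT₁/V₁ = 0.925×8.314×501/14.8 = 260 kPa.
Isothermal: T stays 501 K; PV = const ⇒ V₂ = 2.47 L, P₂ = 1560 kPa.

2.47 L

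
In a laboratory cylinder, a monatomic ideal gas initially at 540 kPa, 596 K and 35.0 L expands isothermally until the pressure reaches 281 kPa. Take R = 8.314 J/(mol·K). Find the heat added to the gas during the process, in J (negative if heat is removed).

n = P₁V₁/(RT₁) = 540×35.0/(8.314×596) = 3.81 mol.
Isothermal: T stays 596 K; PV = const ⇒ V₂ = 67.3 L, P₂ = 281 kPa.
ΔU = 0 (ideal gas, T constant).
W = nRT ln(V₂/V₁) = 3.81×8.314×596×ln(1.92) = 12300 J.
Q = ΔU + W = 12300 J.

12300 J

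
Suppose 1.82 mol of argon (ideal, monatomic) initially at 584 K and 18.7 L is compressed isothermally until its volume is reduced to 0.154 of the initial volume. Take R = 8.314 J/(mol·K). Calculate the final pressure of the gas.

P₁ = nRT₁/V₁ = 1.82×8.314×584/18.7 = 473 kPa.
Isothermal: T stays 584 K; PV = const ⇒ V₂ = 2.88 L, P₂ = 3070 kPa.

3070 kPa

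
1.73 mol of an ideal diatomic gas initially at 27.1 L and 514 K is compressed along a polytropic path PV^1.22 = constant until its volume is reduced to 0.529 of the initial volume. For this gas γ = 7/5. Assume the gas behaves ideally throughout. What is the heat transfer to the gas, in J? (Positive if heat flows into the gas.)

-2270 J

P₁ = nRT₁/V₁ = 1.73×8.314×514/27.1 = 273 kPa.
Polytropic n=1.22: T₂ = T₁(V₁/V₂)^(n−1) = 514×(1.89)^0.22 = 591 K; P₂ = P₁(V₁/V₂)^n = 593 kPa.
W = (P₁V₁−P₂V₂)/(n−1) = (273×27.1−593×14.3)/0.22 = -5050 J.
ΔU = nCvΔT = 1.73×20.8×(591−514) = 2780 J.
Q = ΔU + W = -2270 J.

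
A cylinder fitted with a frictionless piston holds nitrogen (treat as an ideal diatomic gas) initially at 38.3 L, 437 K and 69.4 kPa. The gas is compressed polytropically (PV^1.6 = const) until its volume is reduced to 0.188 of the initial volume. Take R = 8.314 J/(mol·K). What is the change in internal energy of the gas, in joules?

n = P₁V₁/(RT₁) = 69.4×38.3/(8.314×437) = 0.732 mol.
Polytropic n=1.6: T₂ = T₁(V₁/V₂)^(n−1) = 437×(5.32)^0.60 = 1190 K; P₂ = P₁(V₁/V₂)^n = 1010 kPa.
For an ideal gas ΔU = nCvΔT with Cv = (5/2)R = 20.8 J/(mol·K).
ΔU = 0.732×20.8×(1190−437) = 11500 J.

11500 J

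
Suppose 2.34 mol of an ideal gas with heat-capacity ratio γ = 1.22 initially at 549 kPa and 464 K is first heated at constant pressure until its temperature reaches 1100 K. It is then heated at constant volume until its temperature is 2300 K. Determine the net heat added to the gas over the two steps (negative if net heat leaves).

175000 J

V₁ = nRT₁/P₁ = 2.34×8.314×464/549 = 16.4 L.
Step 1 — Isobaric: P stays 549 kPa; V/T = const ⇒ T₂ = 1100 K, V₂ = 39.0 L.
W = PΔV = 549×(39.0−16.4) kPa·L = 12400 J.
ΔU = nCvΔT = 2.34×37.8×(1100−464) = 56200 J.
Q = ΔU + W = nCpΔT = 68600 J.
State after step 1: P = 549 kPa, V = 39.0 L, T = 1100 K.
Step 2 — Isochoric: V stays 39.0 L; P/T = const ⇒ T₂ = 2300 K, P₂ = 1150 kPa.
W = 0 (no volume change).
ΔU = nCvΔT = 2.34×37.8×(2300−1100) = 106000 J.
Q = ΔU = 106000 J.
Net over both steps: W = 12400 J, Q = 175000 J, ΔU = 162000 J.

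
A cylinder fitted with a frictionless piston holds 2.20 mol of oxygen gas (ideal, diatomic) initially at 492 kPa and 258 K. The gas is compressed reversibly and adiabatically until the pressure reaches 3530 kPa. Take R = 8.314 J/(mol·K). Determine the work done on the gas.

V₁ = nRT₁/P₁ = 2.20×8.314×258/492 = 9.59 L.
Adiabatic: T₂/T₁ = (P₂/P₁)^((γ−1)/γ) ⇒ T₂ = 258×(7.17)^0.286 = 453 K; V₂ = 2.35 L.
ΔU = nCvΔT = 2.20×20.8×(453−258) = 8920 J.
Q = 0 for an adiabatic process, so W = −ΔU = -8920 J.
Work done on the gas = −W_by = 8920 J.

8920 J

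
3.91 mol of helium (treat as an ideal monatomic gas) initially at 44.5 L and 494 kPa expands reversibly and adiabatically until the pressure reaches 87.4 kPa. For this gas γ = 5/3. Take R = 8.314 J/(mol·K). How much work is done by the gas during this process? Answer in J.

16500 J

T₁ = P₁V₁/(nR) = 494×44.5/(3.91×8.314) = 676 K.
Adiabatic: T₂/T₁ = (P₂/P₁)^((γ−1)/γ) ⇒ T₂ = 676×(0.177)^0.400 = 338 K; V₂ = 126 L.
ΔU = nCvΔT = 3.91×12.5×(338−676) = -16500 J.
Q = 0 for an adiabatic process, so W = −ΔU = 16500 J.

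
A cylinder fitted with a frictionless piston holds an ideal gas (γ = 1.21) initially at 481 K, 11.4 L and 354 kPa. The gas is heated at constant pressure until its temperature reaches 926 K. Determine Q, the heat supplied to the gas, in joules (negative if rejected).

n = P₁V₁/(RT₁) = 354×11.4/(8.314×481) = 1.01 mol.
Isobaric: P stays 354 kPa; V/T = const ⇒ T₂ = 926 K, V₂ = 21.9 L.
W = PΔV = 354×(21.9−11.4) kPa·L = 3730 J.
ΔU = nCvΔT = 1.01×39.6×(926−481) = 17800 J.
Q = ΔU + W = nCpΔT = 21500 J.

21500 J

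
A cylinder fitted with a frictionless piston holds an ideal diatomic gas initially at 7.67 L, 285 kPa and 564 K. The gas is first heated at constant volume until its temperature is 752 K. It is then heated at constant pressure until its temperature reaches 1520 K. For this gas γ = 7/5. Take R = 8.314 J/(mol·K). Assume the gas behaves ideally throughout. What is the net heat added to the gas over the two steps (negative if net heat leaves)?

12200 J

n = P₁V₁/(RT₁) = 285×7.67/(8.314×564) = 0.466 mol.
Step 1 — Isochoric: V stays 7.67 L; P/T = const ⇒ T₂ = 752 K, P₂ = 380 kPa.
W = 0 (no volume change).
ΔU = nCvΔT = 0.466×20.8×(752−564) = 1820 J.
Q = ΔU = 1820 J.
State after step 1: P = 380 kPa, V = 7.67 L, T = 752 K.
Step 2 — Isobaric: P stays 380 kPa; V/T = const ⇒ T₂ = 1520 K, V₂ = 15.5 L.
W = PΔV = 380×(15.5−7.67) kPa·L = 2980 J.
ΔU = nCvΔT = 0.466×20.8×(1520−752) = 7440 J.
Q = ΔU + W = nCpΔT = 10400 J.
Net over both steps: W = 2980 J, Q = 12200 J, ΔU = 9260 J.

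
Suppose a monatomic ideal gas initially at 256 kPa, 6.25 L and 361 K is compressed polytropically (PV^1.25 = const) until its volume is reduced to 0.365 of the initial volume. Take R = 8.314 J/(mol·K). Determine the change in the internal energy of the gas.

688 J

n = P₁V₁/(RT₁) = 256×6.25/(8.314×361) = 0.533 mol.
Polytropic n=1.25: T₂ = T₁(V₁/V₂)^(n−1) = 361×(2.74)^0.25 = 464 K; P₂ = P₁(V₁/V₂)^n = 902 kPa.
For an ideal gas ΔU = nCvΔT with Cv = (3/2)R = 12.5 J/(mol·K).
ΔU = 0.533×12.5×(464−361) = 688 J.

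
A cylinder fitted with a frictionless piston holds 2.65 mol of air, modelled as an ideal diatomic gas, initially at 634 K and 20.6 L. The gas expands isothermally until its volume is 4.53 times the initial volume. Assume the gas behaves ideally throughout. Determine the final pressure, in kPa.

P₁ = nRT₁/V₁ = 2.65×8.314×634/20.6 = 678 kPa.
Isothermal: T stays 634 K; PV = const ⇒ V₂ = 93.3 L, P₂ = 150 kPa.

150 kPa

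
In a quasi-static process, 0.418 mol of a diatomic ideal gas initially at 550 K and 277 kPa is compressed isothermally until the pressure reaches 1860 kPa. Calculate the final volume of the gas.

V₁ = nRT₁/P₁ = 0.418×8.314×550/277 = 6.90 L.
Isothermal: T stays 550 K; PV = const ⇒ V₂ = 1.03 L, P₂ = 1860 kPa.

1.03 L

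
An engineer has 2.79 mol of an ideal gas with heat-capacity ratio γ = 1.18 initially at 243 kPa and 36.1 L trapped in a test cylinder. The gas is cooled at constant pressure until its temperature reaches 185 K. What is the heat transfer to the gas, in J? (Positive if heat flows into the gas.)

-29400 J

T₁ = P₁V₁/(nR) = 243×36.1/(2.79×8.314) = 378 K.
Isobaric: P stays 243 kPa; V/T = const ⇒ T₂ = 185 K, V₂ = 17.7 L.
W = PΔV = 243×(17.7−36.1) kPa·L = -4480 J.
ΔU = nCvΔT = 2.79×46.2×(185−378) = -24900 J.
Q = ΔU + W = nCpΔT = -29400 J.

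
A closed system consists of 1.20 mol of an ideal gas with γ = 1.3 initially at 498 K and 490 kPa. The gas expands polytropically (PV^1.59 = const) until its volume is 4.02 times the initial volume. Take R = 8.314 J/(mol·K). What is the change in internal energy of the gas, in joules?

V₁ = nRT₁/P₁ = 1.20×8.314×498/490 = 10.1 L.
Polytropic n=1.59: T₂ = T₁(V₁/V₂)^(n−1) = 498×(0.249)^0.59 = 219 K; P₂ = P₁(V₁/V₂)^n = 53.6 kPa.
For an ideal gas ΔU = nCvΔT with Cv = R/(γ−1) = 27.7 J/(mol·K).
ΔU = 1.20×27.7×(219−498) = -9270 J.

-9270 J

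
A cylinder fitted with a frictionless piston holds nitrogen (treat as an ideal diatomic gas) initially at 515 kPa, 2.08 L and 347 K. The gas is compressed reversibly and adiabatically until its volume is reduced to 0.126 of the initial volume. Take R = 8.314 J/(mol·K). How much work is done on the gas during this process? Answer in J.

3450 J

n = P₁V₁/(RT₁) = 515×2.08/(8.314×347) = 0.371 mol.
Adiabatic: TV^(γ−1) = const ⇒ T₂ = 347×(7.94)^0.400 = 795 K; PV^γ = const ⇒ P₂ = 9360 kPa.
ΔU = nCvΔT = 0.371×20.8×(795−347) = 3450 J.
Q = 0 for an adiabatic process, so W = −ΔU = -3450 J.
Work done on the gas = −W_by = 3450 J.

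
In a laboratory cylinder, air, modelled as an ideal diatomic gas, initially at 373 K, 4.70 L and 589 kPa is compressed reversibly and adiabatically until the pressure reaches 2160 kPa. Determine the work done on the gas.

3110 J

n = P₁V₁/(RT₁) = 589×4.70/(8.314×373) = 0.893 mol.
Adiabatic: T₂/T₁ = (P₂/P₁)^((γ−1)/γ) ⇒ T₂ = 373×(3.67)^0.286 = 541 K; V₂ = 1.86 L.
ΔU = nCvΔT = 0.893×20.8×(541−373) = 3110 J.
Q = 0 for an adiabatic process, so W = −ΔU = -3110 J.
Work done on the gas = −W_by = 3110 J.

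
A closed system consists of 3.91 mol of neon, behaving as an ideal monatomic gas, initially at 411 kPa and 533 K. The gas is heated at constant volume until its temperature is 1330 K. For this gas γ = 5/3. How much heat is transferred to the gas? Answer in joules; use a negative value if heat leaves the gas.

38900 J

V₁ = nRT₁/P₁ = 3.91×8.314×533/411 = 42.2 L.
Isochoric: V stays 42.2 L; P/T = const ⇒ T₂ = 1330 K, P₂ = 1030 kPa.
W = 0 (no volume change).
ΔU = nCvΔT = 3.91×12.5×(1330−533) = 38900 J.
Q = ΔU = 38900 J.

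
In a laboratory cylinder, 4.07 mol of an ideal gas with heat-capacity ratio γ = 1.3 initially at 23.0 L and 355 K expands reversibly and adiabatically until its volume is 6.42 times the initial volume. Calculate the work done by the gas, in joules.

17100 J

P₁ = nRT₁/V₁ = 4.07×8.314×355/23.0 = 522 kPa.
Adiabatic: TV^(γ−1) = const ⇒ T₂ = 355×(0.156)^0.300 = 203 K; PV^γ = const ⇒ P₂ = 46.6 kPa.
ΔU = nCvΔT = 4.07×27.7×(203−355) = -17100 J.
Q = 0 for an adiabatic process, so W = −ΔU = 17100 J.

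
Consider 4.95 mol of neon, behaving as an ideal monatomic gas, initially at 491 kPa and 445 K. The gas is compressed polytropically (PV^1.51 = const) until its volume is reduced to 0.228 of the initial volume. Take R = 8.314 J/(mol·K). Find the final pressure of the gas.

4580 kPa

V₁ = nRT₁/P₁ = 4.95×8.314×445/491 = 37.3 L.
Polytropic n=1.51: T₂ = T₁(V₁/V₂)^(n−1) = 445×(4.39)^0.51 = 946 K; P₂ = P₁(V₁/V₂)^n = 4580 kPa.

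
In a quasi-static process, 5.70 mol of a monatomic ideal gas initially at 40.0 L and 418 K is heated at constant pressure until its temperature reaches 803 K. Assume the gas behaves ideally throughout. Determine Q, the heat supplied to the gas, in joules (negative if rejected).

45600 J

P₁ = nRT₁/V₁ = 5.70×8.314×418/40.0 = 495 kPa.
Isobaric: P stays 495 kPa; V/T = const ⇒ T₂ = 803 K, V₂ = 76.8 L.
W = PΔV = 495×(76.8−40.0) kPa·L = 18200 J.
ΔU = nCvΔT = 5.70×12.5×(803−418) = 27400 J.
Q = ΔU + W = nCpΔT = 45600 J.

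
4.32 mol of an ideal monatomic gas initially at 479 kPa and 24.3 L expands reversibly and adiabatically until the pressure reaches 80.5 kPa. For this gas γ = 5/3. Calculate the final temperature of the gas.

T₁ = P₁V₁/(nR) = 479×24.3/(4.32×8.314) = 324 K.
Adiabatic: T₂/T₁ = (P₂/P₁)^((γ−1)/γ) ⇒ T₂ = 324×(0.168)^0.400 = 159 K; V₂ = 70.8 L.

159 K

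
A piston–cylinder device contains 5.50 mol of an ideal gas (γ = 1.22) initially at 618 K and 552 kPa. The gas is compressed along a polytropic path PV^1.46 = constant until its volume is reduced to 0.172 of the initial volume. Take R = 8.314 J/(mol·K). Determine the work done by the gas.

-76600 J

V₁ = nRT₁/P₁ = 5.50×8.314×618/552 = 51.2 L.
Polytropic n=1.46: T₂ = T₁(V₁/V₂)^(n−1) = 618×(5.81)^0.46 = 1390 K; P₂ = P₁(V₁/V₂)^n = 7210 kPa.
W = (P₁V₁−P₂V₂)/(n−1) = (552×51.2−7210×8.81)/0.46 = -76600 J.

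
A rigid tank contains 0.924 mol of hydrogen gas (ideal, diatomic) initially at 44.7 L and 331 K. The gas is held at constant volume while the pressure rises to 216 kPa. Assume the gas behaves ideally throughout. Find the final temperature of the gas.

1260 K

P₁ = nRT₁/V₁ = 0.924×8.314×331/44.7 = 56.9 kPa.
Isochoric: V stays 44.7 L; P/T = const ⇒ T₂ = 1260 K, P₂ = 216 kPa.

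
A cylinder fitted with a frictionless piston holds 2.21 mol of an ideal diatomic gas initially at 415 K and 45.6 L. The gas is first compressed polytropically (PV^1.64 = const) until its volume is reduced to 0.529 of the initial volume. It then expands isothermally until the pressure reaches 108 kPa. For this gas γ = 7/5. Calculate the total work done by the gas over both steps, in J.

P₁ = nRT₁/V₁ = 2.21×8.314×415/45.6 = 167 kPa.
Step 1 — Polytropic n=1.64: T₂ = T₁(V₁/V₂)^(n−1) = 415×(1.89)^0.64 = 624 K; P₂ = P₁(V₁/V₂)^n = 475 kPa.
W = (P₁V₁−P₂V₂)/(n−1) = (167×45.6−475×24.1)/0.64 = -5990 J.
ΔU = nCvΔT = 2.21×20.8×(624−415) = 9590 J.
Q = ΔU + W = 3600 J.
State after step 1: P = 475 kPa, V = 24.1 L, T = 624 K.
Step 2 — Isothermal: T stays 624 K; PV = const ⇒ V₂ = 106 L, P₂ = 108 kPa.
ΔU = 0 (ideal gas, T constant).
W = nRT ln(V₂/V₁) = 2.21×8.314×624×ln(4.40) = 17000 J.
Q = ΔU + W = 17000 J.
Net over both steps: W = 11000 J, Q = 20600 J, ΔU = 9590 J.

11000 J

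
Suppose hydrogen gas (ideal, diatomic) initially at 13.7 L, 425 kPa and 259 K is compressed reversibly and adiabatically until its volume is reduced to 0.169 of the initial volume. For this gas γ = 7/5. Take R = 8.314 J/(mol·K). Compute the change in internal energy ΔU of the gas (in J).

n = P₁V₁/(RT₁) = 425×13.7/(8.314×259) = 2.70 mol.
Adiabatic: TV^(γ−1) = const ⇒ T₂ = 259×(5.92)^0.400 = 527 K; PV^γ = const ⇒ P₂ = 5120 kPa.
For an ideal gas ΔU = nCvΔT with Cv = (5/2)R = 20.8 J/(mol·K).
ΔU = 2.70×20.8×(527−259) = 15100 J.

15100 J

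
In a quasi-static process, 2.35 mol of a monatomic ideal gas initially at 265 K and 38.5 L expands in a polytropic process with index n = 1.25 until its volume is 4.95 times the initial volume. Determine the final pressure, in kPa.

18.2 kPa

P₁ = nRT₁/V₁ = 2.35×8.314×265/38.5 = 134 kPa.
Polytropic n=1.25: T₂ = T₁(V₁/V₂)^(n−1) = 265×(0.202)^0.25 = 178 K; P₂ = P₁(V₁/V₂)^n = 18.2 kPa.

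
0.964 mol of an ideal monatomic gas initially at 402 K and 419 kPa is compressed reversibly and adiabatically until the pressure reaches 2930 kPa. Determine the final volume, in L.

2.39 L

V₁ = nRT₁/P₁ = 0.964×8.314×402/419 = 7.69 L.
Adiabatic: T₂/T₁ = (P₂/P₁)^((γ−1)/γ) ⇒ T₂ = 402×(6.99)^0.400 = 875 K; V₂ = 2.39 L.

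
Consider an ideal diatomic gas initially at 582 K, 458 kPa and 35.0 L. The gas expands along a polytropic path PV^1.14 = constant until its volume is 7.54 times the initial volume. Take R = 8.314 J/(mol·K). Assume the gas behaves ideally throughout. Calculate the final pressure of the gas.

Polytropic n=1.14: T₂ = T₁(V₁/V₂)^(n−1) = 582×(0.133)^0.14 = 439 K; P₂ = P₁(V₁/V₂)^n = 45.8 kPa.

45.8 kPa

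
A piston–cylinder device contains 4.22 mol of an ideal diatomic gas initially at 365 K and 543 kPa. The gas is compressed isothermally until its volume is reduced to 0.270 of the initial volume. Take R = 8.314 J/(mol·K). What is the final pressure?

2010 kPa

V₁ = nRT₁/P₁ = 4.22×8.314×365/543 = 23.6 L.
Isothermal: T stays 365 K; PV = const ⇒ V₂ = 6.37 L, P₂ = 2010 kPa.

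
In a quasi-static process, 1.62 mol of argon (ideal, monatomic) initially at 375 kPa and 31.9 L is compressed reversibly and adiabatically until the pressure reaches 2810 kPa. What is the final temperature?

1990 K

T₁ = P₁V₁/(nR) = 375×31.9/(1.62×8.314) = 888 K.
Adiabatic: T₂/T₁ = (P₂/P₁)^((γ−1)/γ) ⇒ T₂ = 888×(7.49)^0.400 = 1990 K; V₂ = 9.53 L.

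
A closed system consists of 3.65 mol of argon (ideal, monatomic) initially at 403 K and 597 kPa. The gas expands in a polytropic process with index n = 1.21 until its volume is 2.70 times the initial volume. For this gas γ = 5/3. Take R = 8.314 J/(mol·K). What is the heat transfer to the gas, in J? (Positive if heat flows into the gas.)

V₁ = nRT₁/P₁ = 3.65×8.314×403/597 = 20.5 L.
Polytropic n=1.21: T₂ = T₁(V₁/V₂)^(n−1) = 403×(0.370)^0.21 = 327 K; P₂ = P₁(V₁/V₂)^n = 179 kPa.
W = (P₁V₁−P₂V₂)/(n−1) = (597×20.5−179×55.3)/0.21 = 11000 J.
ΔU = nCvΔT = 3.65×12.5×(327−403) = -3450 J.
Q = ΔU + W = 7510 J.

7510 J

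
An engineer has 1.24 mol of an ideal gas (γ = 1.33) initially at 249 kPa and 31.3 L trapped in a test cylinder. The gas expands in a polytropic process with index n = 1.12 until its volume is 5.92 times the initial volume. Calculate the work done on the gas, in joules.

T₁ = P₁V₁/(nR) = 249×31.3/(1.24×8.314) = 756 K.
Polytropic n=1.12: T₂ = T₁(V₁/V₂)^(n−1) = 756×(0.169)^0.12 = 611 K; P₂ = P₁(V₁/V₂)^n = 34.0 kPa.
W = (P₁V₁−P₂V₂)/(n−1) = (249×31.3−34.0×185)/0.12 = 12500 J.
Work done on the gas = −W_by = -12500 J.

-12500 J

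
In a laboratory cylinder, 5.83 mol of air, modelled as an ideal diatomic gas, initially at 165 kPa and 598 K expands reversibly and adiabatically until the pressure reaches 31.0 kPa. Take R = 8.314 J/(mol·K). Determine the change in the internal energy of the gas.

V₁ = nRT₁/P₁ = 5.83×8.314×598/165 = 176 L.
Adiabatic: T₂/T₁ = (P₂/P₁)^((γ−1)/γ) ⇒ T₂ = 598×(0.188)^0.286 = 371 K; V₂ = 580 L.
For an ideal gas ΔU = nCvΔT with Cv = (5/2)R = 20.8 J/(mol·K).
ΔU = 5.83×20.8×(371−598) = -27500 J.

-27500 J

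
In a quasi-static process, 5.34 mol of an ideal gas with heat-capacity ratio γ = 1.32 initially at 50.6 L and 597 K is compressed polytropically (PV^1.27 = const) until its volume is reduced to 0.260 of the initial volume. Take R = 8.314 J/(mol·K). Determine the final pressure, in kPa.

2900 kPa

P₁ = nRT₁/V₁ = 5.34×8.314×597/50.6 = 524 kPa.
Polytropic n=1.27: T₂ = T₁(V₁/V₂)^(n−1) = 597×(3.85)^0.27 = 859 K; P₂ = P₁(V₁/V₂)^n = 2900 kPa.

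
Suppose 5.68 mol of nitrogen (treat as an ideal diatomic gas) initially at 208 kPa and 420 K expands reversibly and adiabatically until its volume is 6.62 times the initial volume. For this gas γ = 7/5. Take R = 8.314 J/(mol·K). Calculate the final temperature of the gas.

V₁ = nRT₁/P₁ = 5.68×8.314×420/208 = 95.4 L.
Adiabatic: TV^(γ−1) = const ⇒ T₂ = 420×(0.151)^0.400 = 197 K; PV^γ = const ⇒ P₂ = 14.8 kPa.

197 K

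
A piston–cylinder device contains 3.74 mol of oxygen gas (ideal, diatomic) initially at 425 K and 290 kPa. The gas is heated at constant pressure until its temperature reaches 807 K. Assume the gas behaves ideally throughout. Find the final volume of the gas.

86.5 L

V₁ = nRT₁/P₁ = 3.74×8.314×425/290 = 45.6 L.
Isobaric: P stays 290 kPa; V/T = const ⇒ T₂ = 807 K, V₂ = 86.5 L.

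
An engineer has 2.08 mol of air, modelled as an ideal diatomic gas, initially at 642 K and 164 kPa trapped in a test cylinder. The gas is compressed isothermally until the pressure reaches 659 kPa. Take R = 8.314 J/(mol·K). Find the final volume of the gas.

V₁ = nRT₁/P₁ = 2.08×8.314×642/164 = 67.7 L.
Isothermal: T stays 642 K; PV = const ⇒ V₂ = 16.8 L, P₂ = 659 kPa.

16.8 L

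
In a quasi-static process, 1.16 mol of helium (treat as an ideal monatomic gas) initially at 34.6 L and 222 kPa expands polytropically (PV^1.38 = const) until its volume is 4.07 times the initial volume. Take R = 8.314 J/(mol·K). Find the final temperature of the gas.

467 K

T₁ = P₁V₁/(nR) = 222×34.6/(1.16×8.314) = 796 K.
Polytropic n=1.38: T₂ = T₁(V₁/V₂)^(n−1) = 796×(0.246)^0.38 = 467 K; P₂ = P₁(V₁/V₂)^n = 32.0 kPa.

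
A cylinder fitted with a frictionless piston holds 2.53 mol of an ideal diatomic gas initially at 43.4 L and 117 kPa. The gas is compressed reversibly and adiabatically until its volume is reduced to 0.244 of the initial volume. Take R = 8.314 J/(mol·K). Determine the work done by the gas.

-9620 J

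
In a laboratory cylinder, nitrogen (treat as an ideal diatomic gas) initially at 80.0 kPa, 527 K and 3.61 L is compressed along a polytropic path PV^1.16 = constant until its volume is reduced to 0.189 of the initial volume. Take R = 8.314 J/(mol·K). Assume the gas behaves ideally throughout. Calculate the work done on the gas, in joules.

n = P₁V₁/(RT₁) = 80.0×3.61/(8.314×527) = 0.0659 mol.
Polytropic n=1.16: T₂ = T₁(V₁/V₂)^(n−1) = 527×(5.29)^0.16 = 688 K; P₂ = P₁(V₁/V₂)^n = 553 kPa.
W = (P₁V₁−P₂V₂)/(n−1) = (80.0×3.61−553×0.682)/0.16 = -551 J.
Work done on the gas = −W_by = 551 J.

551 J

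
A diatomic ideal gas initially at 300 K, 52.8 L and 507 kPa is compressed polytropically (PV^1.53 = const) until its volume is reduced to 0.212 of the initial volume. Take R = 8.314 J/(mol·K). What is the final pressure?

Polytropic n=1.53: T₂ = T₁(V₁/V₂)^(n−1) = 300×(4.72)^0.53 = 683 K; P₂ = P₁(V₁/V₂)^n = 5440 kPa.

5440 kPa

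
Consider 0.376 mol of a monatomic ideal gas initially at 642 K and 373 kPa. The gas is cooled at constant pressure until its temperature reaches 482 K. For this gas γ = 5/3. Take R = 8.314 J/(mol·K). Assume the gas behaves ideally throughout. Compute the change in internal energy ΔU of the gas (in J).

-750 J

V₁ = nRT₁/P₁ = 0.376×8.314×642/373 = 5.38 L.
Isobaric: P stays 373 kPa; V/T = const ⇒ T₂ = 482 K, V₂ = 4.04 L.
For an ideal gas ΔU = nCvΔT with Cv = (3/2)R = 12.5 J/(mol·K).
ΔU = 0.376×12.5×(482−642) = -750 J.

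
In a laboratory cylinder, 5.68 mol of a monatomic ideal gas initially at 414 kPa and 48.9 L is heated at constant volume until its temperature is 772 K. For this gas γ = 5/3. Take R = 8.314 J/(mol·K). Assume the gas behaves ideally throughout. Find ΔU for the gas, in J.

T₁ = P₁V₁/(nR) = 414×48.9/(5.68×8.314) = 429 K.
Isochoric: V stays 48.9 L; P/T = const ⇒ T₂ = 772 K, P₂ = 746 kPa.
For an ideal gas ΔU = nCvΔT with Cv = (3/2)R = 12.5 J/(mol·K).
ΔU = 5.68×12.5×(772−429) = 24300 J.

24300 J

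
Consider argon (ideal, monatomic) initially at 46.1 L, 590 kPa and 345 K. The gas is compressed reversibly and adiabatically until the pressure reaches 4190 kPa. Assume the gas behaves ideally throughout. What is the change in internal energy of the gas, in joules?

n = P₁V₁/(RT₁) = 590×46.1/(8.314×345) = 9.48 mol.
Adiabatic: T₂/T₁ = (P₂/P₁)^((γ−1)/γ) ⇒ T₂ = 345×(7.10)^0.400 = 756 K; V₂ = 14.2 L.
For an ideal gas ΔU = nCvΔT with Cv = (3/2)R = 12.5 J/(mol·K).
ΔU = 9.48×12.5×(756−345) = 48600 J.

48600 J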